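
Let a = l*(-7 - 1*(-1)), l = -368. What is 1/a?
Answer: 1/2208 ≈ 0.00045290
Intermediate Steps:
a = 2208 (a = -368*(-7 - 1*(-1)) = -368*(-7 + 1) = -368*(-6) = 2208)
1/a = 1/2208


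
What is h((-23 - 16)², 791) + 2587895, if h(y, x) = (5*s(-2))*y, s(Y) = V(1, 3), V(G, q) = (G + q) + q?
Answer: 2641130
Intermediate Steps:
V(G, q) = G + 2*q
s(Y) = 7 (s(Y) = 1 + 2*3 = 1 + 6 = 7)
h(y, x) = 35*y (h(y, x) = (5*7)*y = 35*y)
h((-23 - 16)², 791) + 2587895 = 35*(-23 - 16)² + 2587895 = 35*(-39)² + 2587895 = 35*1521 + 2587895 = 53235 + 2587895 = 2641130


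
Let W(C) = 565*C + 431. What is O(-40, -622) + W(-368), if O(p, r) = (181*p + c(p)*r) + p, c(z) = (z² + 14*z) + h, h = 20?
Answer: -874089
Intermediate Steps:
c(z) = 20 + z² + 14*z (c(z) = (z² + 14*z) + 20 = 20 + z² + 14*z)
O(p, r) = 182*p + r*(20 + p² + 14*p) (O(p, r) = (181*p + (20 + p² + 14*p)*r) + p = (181*p + r*(20 + p² + 14*p)) + p = 182*p + r*(20 + p² + 14*p))
W(C) = 431 + 565*C
O(-40, -622) + W(-368) = (182*(-40) - 622*(20 + (-40)² + 14*(-40))) + (431 + 565*(-368)) = (-7280 - 622*(20 + 1600 - 560)) + (431 - 207920) = (-7280 - 622*1060) - 207489 = (-7280 - 659320) - 207489 = -666600 - 207489 = -874089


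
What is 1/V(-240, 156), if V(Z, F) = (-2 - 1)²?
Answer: ⅑ ≈ 0.11111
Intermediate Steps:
V(Z, F) = 9 (V(Z, F) = (-3)² = 9)
1/V(-240, 156) = 1/9 = ⅑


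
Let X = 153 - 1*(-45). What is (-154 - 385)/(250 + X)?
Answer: -77/64 ≈ -1.2031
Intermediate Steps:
X = 198 (X = 153 + 45 = 198)
(-154 - 385)/(250 + X) = (-154 - 385)/(250 + 198) = -539/448 = -539*1/448 = -77/64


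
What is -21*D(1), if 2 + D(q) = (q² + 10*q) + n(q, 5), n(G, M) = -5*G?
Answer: -84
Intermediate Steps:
D(q) = -2 + q² + 5*q (D(q) = -2 + ((q² + 10*q) - 5*q) = -2 + (q² + 5*q) = -2 + q² + 5*q)
-21*D(1) = -21*(-2 + 1² + 5*1) = -21*(-2 + 1 + 5) = -21*4 = -84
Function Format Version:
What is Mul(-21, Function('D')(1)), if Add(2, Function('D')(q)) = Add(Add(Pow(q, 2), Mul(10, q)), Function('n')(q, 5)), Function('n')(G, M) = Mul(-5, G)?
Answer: -84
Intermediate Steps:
Function('D')(q) = Add(-2, Pow(q, 2), Mul(5, q)) (Function('D')(q) = Add(-2, Add(Add(Pow(q, 2), Mul(10, q)), Mul(-5, q))) = Add(-2, Add(Pow(q, 2), Mul(5, q))) = Add(-2, Pow(q, 2), Mul(5, q)))
Mul(-21, Function('D')(1)) = Mul(-21, Add(-2, Pow(1, 2), Mul(5, 1))) = Mul(-21, Add(-2, 1, 5)) = Mul(-21, 4) = -84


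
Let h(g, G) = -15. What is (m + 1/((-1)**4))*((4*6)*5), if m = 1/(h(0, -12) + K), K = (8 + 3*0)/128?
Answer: 26760/239 ≈ 111.97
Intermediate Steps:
K = 1/16 (K = (8 + 0)*(1/128) = 8*(1/128) = 1/16 ≈ 0.062500)
m = -16/239 (m = 1/(-15 + 1/16) = 1/(-239/16) = -16/239 ≈ -0.066946)
(m + 1/((-1)**4))*((4*6)*5) = (-16/239 + 1/((-1)**4))*((4*6)*5) = (-16/239 + 1/1)*(24*5) = (-16/239 + 1)*120 = (223/239)*120 = 26760/239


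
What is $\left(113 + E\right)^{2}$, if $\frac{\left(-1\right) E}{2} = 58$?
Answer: $9$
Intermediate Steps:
$E = -116$ ($E = \left(-2\right) 58 = -116$)
$\left(113 + E\right)^{2} = \left(113 - 116\right)^{2} = \left(-3\right)^{2} = 9$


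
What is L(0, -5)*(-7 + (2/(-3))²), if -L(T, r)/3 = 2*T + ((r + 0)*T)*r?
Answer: 0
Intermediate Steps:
L(T, r) = -6*T - 3*T*r² (L(T, r) = -3*(2*T + ((r + 0)*T)*r) = -3*(2*T + (r*T)*r) = -3*(2*T + (T*r)*r) = -3*(2*T + T*r²) = -6*T - 3*T*r²)
L(0, -5)*(-7 + (2/(-3))²) = (-3*0*(2 + (-5)²))*(-7 + (2/(-3))²) = (-3*0*(2 + 25))*(-7 + (2*(-⅓))²) = (-3*0*27)*(-7 + (-⅔)²) = 0*(-7 + 4/9) = 0*(-59/9) = 0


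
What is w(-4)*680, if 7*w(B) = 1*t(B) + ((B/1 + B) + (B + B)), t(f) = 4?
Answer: -8160/7 ≈ -1165.7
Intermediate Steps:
w(B) = 4/7 + 4*B/7 (w(B) = (1*4 + ((B/1 + B) + (B + B)))/7 = (4 + ((B*1 + B) + 2*B))/7 = (4 + ((B + B) + 2*B))/7 = (4 + (2*B + 2*B))/7 = (4 + 4*B)/7 = 4/7 + 4*B/7)
w(-4)*680 = (4/7 + (4/7)*(-4))*680 = (4/7 - 16/7)*680 = -12/7*680 = -8160/7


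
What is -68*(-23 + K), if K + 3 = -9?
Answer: 2380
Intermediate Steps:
K = -12 (K = -3 - 9 = -12)
-68*(-23 + K) = -68*(-23 - 12) = -68*(-35) = 2380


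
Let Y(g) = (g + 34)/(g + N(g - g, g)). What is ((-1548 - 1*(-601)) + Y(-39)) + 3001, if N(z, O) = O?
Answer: 160217/78 ≈ 2054.1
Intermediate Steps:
Y(g) = (34 + g)/(2*g) (Y(g) = (g + 34)/(g + g) = (34 + g)/((2*g)) = (34 + g)*(1/(2*g)) = (34 + g)/(2*g))
((-1548 - 1*(-601)) + Y(-39)) + 3001 = ((-1548 - 1*(-601)) + (1/2)*(34 - 39)/(-39)) + 3001 = ((-1548 + 601) + (1/2)*(-1/39)*(-5)) + 3001 = (-947 + 5/78) + 3001 = -73861/78 + 3001 = 160217/78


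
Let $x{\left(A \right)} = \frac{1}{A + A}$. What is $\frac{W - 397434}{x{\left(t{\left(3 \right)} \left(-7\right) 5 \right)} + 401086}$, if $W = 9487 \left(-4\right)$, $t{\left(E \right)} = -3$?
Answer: $- \frac{91430220}{84228061} \approx -1.0855$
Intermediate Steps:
$W = -37948$
$x{\left(A \right)} = \frac{1}{2 A}$
$\frac{W - 397434}{x{\left(t{\left(3 \right)} \left(-7\right) 5 \right)} + 401086} = \frac{-37948 - 397434}{\frac{1}{2 \left(-3\right) \left(-7\right) 5} + 401086} = - \frac{435382}{\frac{1}{2 \cdot 21 \cdot 5} + 401086} = - \frac{435382}{\frac{1}{2 \cdot 105} + 401086} = - \frac{435382}{\frac{1}{2} \cdot \frac{1}{105} + 401086} = - \frac{435382}{\frac{1}{210} + 401086} = - \frac{435382}{\frac{84228061}{210}} = \left(-435382\right) \frac{210}{84228061} = - \frac{91430220}{84228061}$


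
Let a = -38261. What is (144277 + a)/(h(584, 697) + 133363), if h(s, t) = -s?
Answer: 106016/132779 ≈ 0.79844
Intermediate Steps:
(144277 + a)/(h(584, 697) + 133363) = (144277 - 38261)/(-1*584 + 133363) = 106016/(-584 + 133363) = 106016/132779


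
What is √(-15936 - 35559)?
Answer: I*√51495 ≈ 226.93*I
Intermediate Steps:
√(-15936 - 35559) = √(-51495) = I*√51495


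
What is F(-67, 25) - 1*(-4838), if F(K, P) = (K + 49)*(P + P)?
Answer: 3938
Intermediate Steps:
F(K, P) = 2*P*(49 + K) (F(K, P) = (49 + K)*(2*P) = 2*P*(49 + K))
F(-67, 25) - 1*(-4838) = 2*25*(49 - 67) - 1*(-4838) = 2*25*(-18) + 4838 = -900 + 4838 = 3938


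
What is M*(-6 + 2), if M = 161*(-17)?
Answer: 10948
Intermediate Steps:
M = -2737
M*(-6 + 2) = -2737*(-6 + 2) = -2737*(-4) = 10948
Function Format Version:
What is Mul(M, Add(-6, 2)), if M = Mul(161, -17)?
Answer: 10948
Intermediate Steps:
M = -2737
Mul(M, Add(-6, 2)) = Mul(-2737, Add(-6, 2)) = Mul(-2737, -4) = 10948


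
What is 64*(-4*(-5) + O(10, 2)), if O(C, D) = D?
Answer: 1408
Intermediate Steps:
64*(-4*(-5) + O(10, 2)) = 64*(-4*(-5) + 2) = 64*(20 + 2) = 64*22 = 1408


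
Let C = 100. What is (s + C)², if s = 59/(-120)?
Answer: 142587481/14400 ≈ 9901.9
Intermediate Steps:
s = -59/120 (s = 59*(-1/120) = -59/120 ≈ -0.49167)
(s + C)² = (-59/120 + 100)² = (11941/120)² = 142587481/14400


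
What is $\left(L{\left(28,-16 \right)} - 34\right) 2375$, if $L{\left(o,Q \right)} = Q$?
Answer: $-118750$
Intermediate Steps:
$\left(L{\left(28,-16 \right)} - 34\right) 2375 = \left(-16 - 34\right) 2375 = \left(-50\right) 2375 = -118750$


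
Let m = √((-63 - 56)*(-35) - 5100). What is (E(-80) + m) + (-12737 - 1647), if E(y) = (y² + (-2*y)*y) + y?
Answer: -20864 + I*√935 ≈ -20864.0 + 30.578*I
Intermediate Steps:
E(y) = y - y² (E(y) = (y² - 2*y²) + y = -y² + y = y - y²)
m = I*√935 (m = √(-119*(-35) - 5100) = √(4165 - 5100) = √(-935) = I*√935 ≈ 30.578*I)
(E(-80) + m) + (-12737 - 1647) = (-80*(1 - 1*(-80)) + I*√935) + (-12737 - 1647) = (-80*(1 + 80) + I*√935) - 14384 = (-80*81 + I*√935) - 14384 = (-6480 + I*√935) - 14384 = -20864 + I*√935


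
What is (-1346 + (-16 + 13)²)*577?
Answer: -771449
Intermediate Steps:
(-1346 + (-16 + 13)²)*577 = (-1346 + (-3)²)*577 = (-1346 + 9)*577 = -1337*577 = -771449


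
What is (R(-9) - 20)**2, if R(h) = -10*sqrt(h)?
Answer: -500 + 1200*I ≈ -500.0 + 1200.0*I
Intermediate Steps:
(R(-9) - 20)**2 = (-30*I - 20)**2 = (-20 - 30*I)**2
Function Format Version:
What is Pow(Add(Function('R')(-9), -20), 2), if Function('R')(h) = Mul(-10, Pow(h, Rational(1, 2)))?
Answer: Add(-500, Mul(1200, I)) ≈ Add(-500.00, Mul(1200.0, I))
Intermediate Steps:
Pow(Add(Function('R')(-9), -20), 2) = Pow(Add(Mul(-10, Pow(-9, Rational(1, 2))), -20), 2) = Pow(Add(Mul(-10, Mul(3, I)), -20), 2) = Pow(Add(Mul(-30, I), -20), 2) = Pow(Add(-20, Mul(-30, I)), 2)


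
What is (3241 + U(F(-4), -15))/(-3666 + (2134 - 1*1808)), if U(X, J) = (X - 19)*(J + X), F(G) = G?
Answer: -1839/1670 ≈ -1.1012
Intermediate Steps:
U(X, J) = (-19 + X)*(J + X)
(3241 + U(F(-4), -15))/(-3666 + (2134 - 1*1808)) = (3241 + ((-4)² - 19*(-15) - 19*(-4) - 15*(-4)))/(-3666 + (2134 - 1*1808)) = (3241 + (16 + 285 + 76 + 60))/(-3666 + (2134 - 1808)) = (3241 + 437)/(-3666 + 326) = 3678/(-3340) = 3678*(-1/3340) = -1839/1670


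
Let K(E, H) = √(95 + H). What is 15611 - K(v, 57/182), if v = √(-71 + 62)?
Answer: 15611 - √3157154/182 ≈ 15601.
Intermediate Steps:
v = 3*I (v = √(-9) = 3*I ≈ 3.0*I)
15611 - K(v, 57/182) = 15611 - √(95 + 57/182) = 15611 - √(17347/182) = 15611 - √3157154/182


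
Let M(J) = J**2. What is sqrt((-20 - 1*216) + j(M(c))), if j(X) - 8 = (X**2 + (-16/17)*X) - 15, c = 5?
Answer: sqrt(103598)/17 ≈ 18.933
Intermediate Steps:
j(X) = -7 + X**2 - 16*X/17 (j(X) = 8 + ((X**2 + (-16/17)*X) - 15) = 8 + ((X**2 + (-16*1/17)*X) - 15) = 8 + ((X**2 - 16*X/17) - 15) = 8 + (-15 + X**2 - 16*X/17) = -7 + X**2 - 16*X/17)
sqrt((-20 - 1*216) + j(M(c))) = sqrt((-20 - 1*216) + (-7 + (5**2)**2 - 16/17*5**2)) = sqrt((-20 - 216) + (-7 + 25**2 - 16/17*25)) = sqrt(-236 + (-7 + 625 - 400/17)) = sqrt(-236 + 10106/17) = sqrt(6094/17) = sqrt(103598)/17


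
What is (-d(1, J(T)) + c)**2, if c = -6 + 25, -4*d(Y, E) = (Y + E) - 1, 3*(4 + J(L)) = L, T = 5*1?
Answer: 48841/144 ≈ 339.17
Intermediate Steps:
T = 5
J(L) = -4 + L/3
d(Y, E) = 1/4 - E/4 - Y/4 (d(Y, E) = -((Y + E) - 1)/4 = -((E + Y) - 1)/4 = -(-1 + E + Y)/4 = 1/4 - E/4 - Y/4)
c = 19
(-d(1, J(T)) + c)**2 = (-(1/4 - (-4 + (1/3)*5)/4 - 1/4*1) + 19)**2 = (-(1/4 - (-4 + 5/3)/4 - 1/4) + 19)**2 = (-(1/4 - 1/4*(-7/3) - 1/4) + 19)**2 = (-(1/4 + 7/12 - 1/4) + 19)**2 = (-1*7/12 + 19)**2 = (-7/12 + 19)**2 = (221/12)**2 = 48841/144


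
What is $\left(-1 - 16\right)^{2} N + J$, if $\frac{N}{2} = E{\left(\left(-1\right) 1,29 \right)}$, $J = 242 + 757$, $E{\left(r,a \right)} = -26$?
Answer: $-14029$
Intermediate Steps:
$J = 999$
$N = -52$ ($N = 2 \left(-26\right) = -52$)
$\left(-1 - 16\right)^{2} N + J = \left(-1 - 16\right)^{2} \left(-52\right) + 999 = \left(-17\right)^{2} \left(-52\right) + 999 = 289 \left(-52\right) + 999 = -15028 + 999 = -14029$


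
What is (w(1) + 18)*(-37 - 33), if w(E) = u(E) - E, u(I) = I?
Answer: -1260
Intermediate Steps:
w(E) = 0 (w(E) = E - E = 0)
(w(1) + 18)*(-37 - 33) = (0 + 18)*(-37 - 33) = 18*(-70) = -1260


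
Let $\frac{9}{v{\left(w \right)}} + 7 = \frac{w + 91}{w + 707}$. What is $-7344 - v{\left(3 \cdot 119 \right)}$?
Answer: $- \frac{917829}{125} \approx -7342.6$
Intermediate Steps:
$v{\left(w \right)} = \frac{9}{-7 + \frac{91 + w}{707 + w}}$ ($v{\left(w \right)} = \frac{9}{-7 + \frac{w + 91}{w + 707}} = \frac{9}{-7 + \frac{91 + w}{707 + w}}$)
$-7344 - v{\left(3 \cdot 119 \right)} = -7344 - \frac{9 \left(-707 - 3 \cdot 119\right)}{2 \left(2429 + 3 \cdot 3 \cdot 119\right)} = -7344 - \frac{9 \left(-707 - 357\right)}{2 \left(2429 + 3 \cdot 357\right)} = -7344 - \frac{9 \left(-707 - 357\right)}{2 \left(2429 + 1071\right)} = -7344 - \frac{9}{2} \cdot \frac{1}{3500} \left(-1064\right) = -7344 - - \frac{171}{125} = -7344 + \frac{171}{125} = - \frac{917829}{125}$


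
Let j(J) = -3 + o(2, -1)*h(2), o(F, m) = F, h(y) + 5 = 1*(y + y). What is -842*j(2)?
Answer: 4210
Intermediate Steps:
h(y) = -5 + 2*y (h(y) = -5 + 1*(y + y) = -5 + 1*(2*y) = -5 + 2*y)
j(J) = -5 (j(J) = -3 + 2*(-5 + 2*2) = -3 + 2*(-5 + 4) = -3 + 2*(-1) = -3 - 2 = -5)
-842*j(2) = -842*(-5) = 4210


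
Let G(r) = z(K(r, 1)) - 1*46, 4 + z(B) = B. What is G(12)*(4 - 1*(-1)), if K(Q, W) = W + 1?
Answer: -240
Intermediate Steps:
K(Q, W) = 1 + W
z(B) = -4 + B
G(r) = -48 (G(r) = (-4 + (1 + 1)) - 1*46 = (-4 + 2) - 46 = -2 - 46 = -48)
G(12)*(4 - 1*(-1)) = -48*(4 - 1*(-1)) = -48*(4 + 1) = -48*5 = -240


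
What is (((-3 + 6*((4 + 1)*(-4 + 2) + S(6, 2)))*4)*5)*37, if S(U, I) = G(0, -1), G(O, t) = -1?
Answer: -51060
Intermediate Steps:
S(U, I) = -1
(((-3 + 6*((4 + 1)*(-4 + 2) + S(6, 2)))*4)*5)*37 = (((-3 + 6*((4 + 1)*(-4 + 2) - 1))*4)*5)*37 = (((-3 + 6*(5*(-2) - 1))*4)*5)*37 = (((-3 + 6*(-10 - 1))*4)*5)*37 = (((-3 + 6*(-11))*4)*5)*37 = (((-3 - 66)*4)*5)*37 = (-69*4*5)*37 = -276*5*37 = -1380*37 = -51060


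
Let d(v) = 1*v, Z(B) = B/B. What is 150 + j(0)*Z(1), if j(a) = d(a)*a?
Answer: 150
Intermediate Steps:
Z(B) = 1
d(v) = v
j(a) = a² (j(a) = a*a = a²)
150 + j(0)*Z(1) = 150 + 0²*1 = 150 + 0*1 = 150 + 0 = 150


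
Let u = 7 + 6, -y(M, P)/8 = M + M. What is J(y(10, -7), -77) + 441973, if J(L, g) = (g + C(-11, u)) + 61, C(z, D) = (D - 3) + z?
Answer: 441956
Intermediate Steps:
y(M, P) = -16*M (y(M, P) = -8*(M + M) = -16*M)
u = 13
C(z, D) = -3 + D + z (C(z, D) = (-3 + D) + z = -3 + D + z)
J(L, g) = 60 + g (J(L, g) = (g + (-3 + 13 - 11)) + 61 = (g - 1) + 61 = (-1 + g) + 61 = 60 + g)
J(y(10, -7), -77) + 441973 = (60 - 77) + 441973 = -17 + 441973 = 441956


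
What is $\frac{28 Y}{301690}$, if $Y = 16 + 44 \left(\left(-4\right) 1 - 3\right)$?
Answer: $- \frac{4088}{150845} \approx -0.027101$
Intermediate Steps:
$Y = -292$ ($Y = 16 + 44 \left(-4 - 3\right) = 16 + 44 \left(-7\right) = 16 - 308 = -292$)
$\frac{28 Y}{301690} = \frac{28 \left(-292\right)}{301690} = \left(-8176\right) \frac{1}{301690} = - \frac{4088}{150845}$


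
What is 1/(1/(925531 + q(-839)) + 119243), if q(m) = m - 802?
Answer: 923890/110167415271 ≈ 8.3862e-6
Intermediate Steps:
q(m) = -802 + m
1/(1/(925531 + q(-839)) + 119243) = 1/(1/(925531 + (-802 - 839)) + 119243) = 1/(1/(925531 - 1641) + 119243) = 1/(1/923890 + 119243) = 1/(110167415271/923890) = 923890/110167415271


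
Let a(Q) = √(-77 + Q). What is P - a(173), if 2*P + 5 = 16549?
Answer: 8272 - 4*√6 ≈ 8262.2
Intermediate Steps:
P = 8272 (P = -5/2 + (½)*16549 = -5/2 + 16549/2 = 8272)
P - a(173) = 8272 - √(-77 + 173) = 8272 - √96 = 8272 - 4*√6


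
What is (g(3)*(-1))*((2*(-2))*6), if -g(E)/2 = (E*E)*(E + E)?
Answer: -2592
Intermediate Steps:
g(E) = -4*E³ (g(E) = -2*E*E*(E + E) = -2*E²*2*E = -4*E³)
(g(3)*(-1))*((2*(-2))*6) = (-4*3³*(-1))*((2*(-2))*6) = (-4*27*(-1))*(-4*6) = -108*(-1)*(-24) = 108*(-24) = -2592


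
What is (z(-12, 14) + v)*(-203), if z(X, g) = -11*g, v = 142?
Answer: 2436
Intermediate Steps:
(z(-12, 14) + v)*(-203) = (-11*14 + 142)*(-203) = (-154 + 142)*(-203) = -12*(-203) = 2436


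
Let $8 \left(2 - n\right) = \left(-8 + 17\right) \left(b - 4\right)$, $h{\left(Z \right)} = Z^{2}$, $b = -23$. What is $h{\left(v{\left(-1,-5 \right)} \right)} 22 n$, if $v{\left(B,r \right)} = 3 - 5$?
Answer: $2849$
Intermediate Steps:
$v{\left(B,r \right)} = -2$ ($v{\left(B,r \right)} = 3 - 5 = -2$)
$n = \frac{259}{8}$ ($n = 2 - \frac{\left(-8 + 17\right) \left(-23 - 4\right)}{8} = 2 - \frac{9 \left(-27\right)}{8} = 2 - - \frac{243}{8} = 2 + \frac{243}{8} = \frac{259}{8} \approx 32.375$)
$h{\left(v{\left(-1,-5 \right)} \right)} 22 n = \left(-2\right)^{2} \cdot 22 \cdot \frac{259}{8} = 4 \cdot 22 \cdot \frac{259}{8} = 88 \cdot \frac{259}{8} = 2849$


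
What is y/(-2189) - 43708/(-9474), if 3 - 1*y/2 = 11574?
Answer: 157462060/10369293 ≈ 15.185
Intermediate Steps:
y = -23142 (y = 6 - 2*11574 = 6 - 23148 = -23142)
y/(-2189) - 43708/(-9474) = -23142/(-2189) - 43708/(-9474) = -23142*(-1/2189) - 43708*(-1/9474) = 23142/2189 + 21854/4737 = 157462060/10369293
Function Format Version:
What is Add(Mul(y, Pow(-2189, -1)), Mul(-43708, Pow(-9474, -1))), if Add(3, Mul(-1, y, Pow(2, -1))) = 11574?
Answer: Rational(157462060, 10369293) ≈ 15.185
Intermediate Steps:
y = -23142 (y = Add(6, Mul(-2, 11574)) = Add(6, -23148) = -23142)
Add(Mul(y, Pow(-2189, -1)), Mul(-43708, Pow(-9474, -1))) = Add(Mul(-23142, Pow(-2189, -1)), Mul(-43708, Pow(-9474, -1))) = Add(Mul(-23142, Rational(-1, 2189)), Mul(-43708, Rational(-1, 9474))) = Add(Rational(23142, 2189), Rational(21854, 4737)) = Rational(157462060, 10369293)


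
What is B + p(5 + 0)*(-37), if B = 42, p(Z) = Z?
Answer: -143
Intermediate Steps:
B + p(5 + 0)*(-37) = 42 + (5 + 0)*(-37) = 42 + 5*(-37) = 42 - 185 = -143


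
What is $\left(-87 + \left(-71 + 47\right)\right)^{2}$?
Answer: $12321$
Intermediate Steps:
$\left(-87 + \left(-71 + 47\right)\right)^{2} = \left(-87 - 24\right)^{2} = \left(-111\right)^{2} = 12321$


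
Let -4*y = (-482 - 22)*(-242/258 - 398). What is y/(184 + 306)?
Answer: -154389/1505 ≈ -102.58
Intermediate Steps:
y = -2161446/43 (y = -(-482 - 22)*(-242/258 - 398)/4 = -(-126)*(-242*1/258 - 398) = -(-126)*(-121/129 - 398) = -(-126)*(-51463)/129 = -¼*8645784/43 = -2161446/43 ≈ -50266.)
y/(184 + 306) = -2161446/(43*(184 + 306)) = -2161446/43/490 = -2161446/43*1/490 = -154389/1505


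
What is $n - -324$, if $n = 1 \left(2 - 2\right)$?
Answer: $324$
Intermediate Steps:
$n = 0$ ($n = 1 \cdot 0 = 0$)
$n - -324 = 0 - -324 = 0 + 324 = 324$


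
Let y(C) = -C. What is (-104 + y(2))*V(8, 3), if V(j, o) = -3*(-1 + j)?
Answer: 2226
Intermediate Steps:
V(j, o) = 3 - 3*j
(-104 + y(2))*V(8, 3) = (-104 - 1*2)*(3 - 3*8) = (-104 - 2)*(3 - 24) = -106*(-21) = 2226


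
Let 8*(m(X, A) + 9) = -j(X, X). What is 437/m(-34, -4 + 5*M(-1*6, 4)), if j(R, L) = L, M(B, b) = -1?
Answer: -92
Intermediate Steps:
m(X, A) = -9 - X/8 (m(X, A) = -9 + (-X)/8 = -9 - X/8)
437/m(-34, -4 + 5*M(-1*6, 4)) = 437/(-9 - ⅛*(-34)) = 437/(-9 + 17/4) = 437/(-19/4) = 437*(-4/19) = -92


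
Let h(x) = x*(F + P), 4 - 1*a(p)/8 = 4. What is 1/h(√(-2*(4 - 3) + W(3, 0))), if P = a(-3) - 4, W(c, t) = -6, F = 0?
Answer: I*√2/16 ≈ 0.088388*I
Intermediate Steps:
a(p) = 0 (a(p) = 32 - 8*4 = 32 - 32 = 0)
P = -4 (P = 0 - 4 = -4)
h(x) = -4*x (h(x) = x*(0 - 4) = x*(-4) = -4*x)
1/h(√(-2*(4 - 3) + W(3, 0))) = 1/(-4*√(-2*(4 - 3) - 6)) = 1/(-4*√(-2*1 - 6)) = 1/(-4*√(-2 - 6)) = 1/(-8*I*√2) = I*√2/16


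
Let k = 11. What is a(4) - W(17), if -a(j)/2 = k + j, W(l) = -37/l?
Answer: -473/17 ≈ -27.824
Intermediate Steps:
a(j) = -22 - 2*j (a(j) = -2*(11 + j) = -22 - 2*j)
a(4) - W(17) = (-22 - 2*4) - (-37)/17 = (-22 - 8) - (-37)/17 = -30 - 1*(-37/17) = -30 + 37/17 = -473/17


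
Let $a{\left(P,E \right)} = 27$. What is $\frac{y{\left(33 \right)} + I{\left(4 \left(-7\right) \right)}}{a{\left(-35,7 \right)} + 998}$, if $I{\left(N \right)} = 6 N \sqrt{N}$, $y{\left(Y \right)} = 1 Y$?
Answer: $\frac{33}{1025} - \frac{336 i \sqrt{7}}{1025} \approx 0.032195 - 0.86729 i$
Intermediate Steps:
$y{\left(Y \right)} = Y$
$I{\left(N \right)} = 6 N^{\frac{3}{2}}$
$\frac{y{\left(33 \right)} + I{\left(4 \left(-7\right) \right)}}{a{\left(-35,7 \right)} + 998} = \frac{33 + 6 \left(4 \left(-7\right)\right)^{\frac{3}{2}}}{27 + 998} = \frac{33 + 6 \left(-28\right)^{\frac{3}{2}}}{1025} = \left(33 + 6 \left(- 56 i \sqrt{7}\right)\right) \frac{1}{1025} = \left(33 - 336 i \sqrt{7}\right) \frac{1}{1025} = \frac{33}{1025} - \frac{336 i \sqrt{7}}{1025}$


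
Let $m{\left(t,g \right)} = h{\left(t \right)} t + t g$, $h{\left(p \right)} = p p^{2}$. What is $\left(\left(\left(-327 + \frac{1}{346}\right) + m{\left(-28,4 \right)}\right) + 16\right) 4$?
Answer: $\frac{425049238}{173} \approx 2.4569 \cdot 10^{6}$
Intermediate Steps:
$h{\left(p \right)} = p^{3}$
$m{\left(t,g \right)} = t^{4} + g t$ ($m{\left(t,g \right)} = t^{3} t + t g = t^{4} + g t$)
$\left(\left(\left(-327 + \frac{1}{346}\right) + m{\left(-28,4 \right)}\right) + 16\right) 4 = \left(\left(\left(-327 + \frac{1}{346}\right) - 28 \left(4 + \left(-28\right)^{3}\right)\right) + 16\right) 4 = \left(\left(\left(-327 + \frac{1}{346}\right) - 28 \left(4 - 21952\right)\right) + 16\right) 4 = \left(\left(- \frac{113141}{346} - -614544\right) + 16\right) 4 = \left(\left(- \frac{113141}{346} + 614544\right) + 16\right) 4 = \left(\frac{212519083}{346} + 16\right) 4 = \frac{212524619}{346} \cdot 4 = \frac{425049238}{173}$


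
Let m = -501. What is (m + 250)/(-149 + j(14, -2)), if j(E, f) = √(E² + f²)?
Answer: 37399/22001 + 2510*√2/22001 ≈ 1.8612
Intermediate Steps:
(m + 250)/(-149 + j(14, -2)) = (-501 + 250)/(-149 + √(14² + (-2)²)) = -251/(-149 + √(196 + 4)) = -251/(-149 + √200) = -251/(-149 + 10*√2)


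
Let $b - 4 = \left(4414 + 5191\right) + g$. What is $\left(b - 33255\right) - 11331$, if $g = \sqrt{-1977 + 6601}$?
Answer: $-34909$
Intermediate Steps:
$g = 68$ ($g = \sqrt{4624} = 68$)
$b = 9677$ ($b = 4 + \left(\left(4414 + 5191\right) + 68\right) = 4 + \left(9605 + 68\right) = 4 + 9673 = 9677$)
$\left(b - 33255\right) - 11331 = \left(9677 - 33255\right) - 11331 = -23578 - 11331 = -34909$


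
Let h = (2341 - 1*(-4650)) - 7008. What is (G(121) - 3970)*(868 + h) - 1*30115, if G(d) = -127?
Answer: -3516662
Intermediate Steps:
h = -17 (h = (2341 + 4650) - 7008 = 6991 - 7008 = -17)
(G(121) - 3970)*(868 + h) - 1*30115 = (-127 - 3970)*(868 - 17) - 1*30115 = -4097*851 - 30115 = -3486547 - 30115 = -3516662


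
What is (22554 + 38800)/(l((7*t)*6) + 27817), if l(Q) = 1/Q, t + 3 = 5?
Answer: 5153736/2336629 ≈ 2.2056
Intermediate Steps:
t = 2 (t = -3 + 5 = 2)
(22554 + 38800)/(l((7*t)*6) + 27817) = (22554 + 38800)/(1/((7*2)*6) + 27817) = 61354/(1/(14*6) + 27817) = 61354/(1/84 + 27817) = 61354/(2336629/84) = 61354*(84/2336629) = 5153736/2336629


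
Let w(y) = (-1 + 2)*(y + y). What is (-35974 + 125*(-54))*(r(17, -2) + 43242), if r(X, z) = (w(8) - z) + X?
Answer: -1848966548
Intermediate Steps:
w(y) = 2*y (w(y) = 1*(2*y) = 2*y)
r(X, z) = 16 + X - z (r(X, z) = (2*8 - z) + X = (16 - z) + X = 16 + X - z)
(-35974 + 125*(-54))*(r(17, -2) + 43242) = (-35974 + 125*(-54))*((16 + 17 - 1*(-2)) + 43242) = (-35974 - 6750)*((16 + 17 + 2) + 43242) = -42724*(35 + 43242) = -42724*43277 = -1848966548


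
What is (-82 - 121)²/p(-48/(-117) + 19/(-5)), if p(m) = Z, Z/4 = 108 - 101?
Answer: 5887/4 ≈ 1471.8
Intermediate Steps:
Z = 28 (Z = 4*(108 - 101) = 4*7 = 28)
p(m) = 28
(-82 - 121)²/p(-48/(-117) + 19/(-5)) = (-82 - 121)²/28 = (-203)²*(1/28) = 41209*(1/28) = 5887/4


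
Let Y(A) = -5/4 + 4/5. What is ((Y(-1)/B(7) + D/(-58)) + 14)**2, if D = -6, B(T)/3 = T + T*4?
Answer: 81917881369/412090000 ≈ 198.79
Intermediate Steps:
B(T) = 15*T (B(T) = 3*(T + T*4) = 3*(T + 4*T) = 3*(5*T) = 15*T)
Y(A) = -9/20 (Y(A) = -5*1/4 + 4*(1/5) = -5/4 + 4/5 = -9/20)
((Y(-1)/B(7) + D/(-58)) + 14)**2 = ((-9/(20*(15*7)) - 6/(-58)) + 14)**2 = ((-9/20/105 - 6*(-1/58)) + 14)**2 = ((-9/20*1/105 + 3/29) + 14)**2 = ((-3/700 + 3/29) + 14)**2 = (2013/20300 + 14)**2 = (286213/20300)**2 = 81917881369/412090000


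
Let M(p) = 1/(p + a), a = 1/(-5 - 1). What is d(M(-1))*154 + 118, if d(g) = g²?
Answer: 1618/7 ≈ 231.14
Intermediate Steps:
a = -⅙ (a = 1/(-6) = -⅙ ≈ -0.16667)
M(p) = 1/(-⅙ + p) (M(p) = 1/(p - ⅙) = 1/(-⅙ + p))
d(M(-1))*154 + 118 = (6/(-1 + 6*(-1)))²*154 + 118 = (6/(-1 - 6))²*154 + 118 = (6/(-7))²*154 + 118 = (6*(-⅐))²*154 + 118 = (-6/7)²*154 + 118 = (36/49)*154 + 118 = 792/7 + 118 = 1618/7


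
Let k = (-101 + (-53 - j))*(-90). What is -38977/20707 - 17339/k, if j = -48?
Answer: -730879253/197544780 ≈ -3.6998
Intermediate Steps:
k = 9540 (k = (-101 + (-53 - 1*(-48)))*(-90) = (-101 + (-53 + 48))*(-90) = (-101 - 5)*(-90) = -106*(-90) = 9540)
-38977/20707 - 17339/k = -38977/20707 - 17339/9540 = -730879253/197544780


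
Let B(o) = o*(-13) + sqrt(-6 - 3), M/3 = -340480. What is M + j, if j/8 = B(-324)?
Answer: -987744 + 24*I ≈ -9.8774e+5 + 24.0*I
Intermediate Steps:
M = -1021440 (M = 3*(-340480) = -1021440)
B(o) = -13*o + 3*I (B(o) = -13*o + sqrt(-9) = -13*o + 3*I)
j = 33696 + 24*I (j = 8*(-13*(-324) + 3*I) = 8*(4212 + 3*I) = 33696 + 24*I ≈ 33696.0 + 24.0*I)
M + j = -1021440 + (33696 + 24*I) = -987744 + 24*I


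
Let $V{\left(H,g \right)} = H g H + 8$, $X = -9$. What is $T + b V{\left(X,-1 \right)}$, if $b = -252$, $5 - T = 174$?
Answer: $18227$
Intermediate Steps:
$T = -169$ ($T = 5 - 174 = -169$)
$V{\left(H,g \right)} = 8 + g H^{2}$ ($V{\left(H,g \right)} = g H^{2} + 8 = 8 + g H^{2}$)
$T + b V{\left(X,-1 \right)} = -169 - 252 \left(8 - \left(-9\right)^{2}\right) = -169 - 252 \left(8 - 81\right) = -169 - -18396 = -169 + 18396 = 18227$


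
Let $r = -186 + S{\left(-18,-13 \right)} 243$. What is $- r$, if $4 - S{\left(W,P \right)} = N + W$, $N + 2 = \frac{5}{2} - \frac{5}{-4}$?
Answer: $- \frac{18939}{4} \approx -4734.8$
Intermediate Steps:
$N = \frac{7}{4}$ ($N = -2 + \left(\frac{5}{2} - \frac{5}{-4}\right) = -2 + \left(5 \cdot \frac{1}{2} - - \frac{5}{4}\right) = -2 + \left(\frac{5}{2} + \frac{5}{4}\right) = -2 + \frac{15}{4} = \frac{7}{4} \approx 1.75$)
$S{\left(W,P \right)} = \frac{9}{4} - W$ ($S{\left(W,P \right)} = 4 - \left(\frac{7}{4} + W\right) = \frac{9}{4} - W$)
$r = \frac{18939}{4}$ ($r = -186 + \left(\frac{9}{4} - -18\right) 243 = -186 + \left(\frac{9}{4} + 18\right) 243 = -186 + \frac{81}{4} \cdot 243 = -186 + \frac{19683}{4} = \frac{18939}{4} \approx 4734.8$)
$- r = \left(-1\right) \frac{18939}{4} = - \frac{18939}{4}$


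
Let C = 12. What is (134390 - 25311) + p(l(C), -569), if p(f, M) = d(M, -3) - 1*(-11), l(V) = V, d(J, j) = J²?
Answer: 432851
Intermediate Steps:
p(f, M) = 11 + M² (p(f, M) = M² - 1*(-11) = M² + 11 = 11 + M²)
(134390 - 25311) + p(l(C), -569) = (134390 - 25311) + (11 + (-569)²) = 109079 + (11 + 323761) = 109079 + 323772 = 432851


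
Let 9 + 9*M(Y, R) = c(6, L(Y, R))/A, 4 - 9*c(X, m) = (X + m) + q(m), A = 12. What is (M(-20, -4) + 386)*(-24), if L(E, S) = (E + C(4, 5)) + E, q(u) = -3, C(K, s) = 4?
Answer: -748514/81 ≈ -9240.9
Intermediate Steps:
L(E, S) = 4 + 2*E (L(E, S) = (E + 4) + E = (4 + E) + E = 4 + 2*E)
c(X, m) = 7/9 - X/9 - m/9 (c(X, m) = 4/9 - ((X + m) - 3)/9 = 4/9 - (-3 + X + m)/9 = 4/9 + (⅓ - X/9 - m/9) = 7/9 - X/9 - m/9)
M(Y, R) = -325/324 - Y/486 (M(Y, R) = -1 + ((7/9 - ⅑*6 - (4 + 2*Y)/9)/12)/9 = -1 + ((7/9 - ⅔ + (-4/9 - 2*Y/9))*(1/12))/9 = -1 + ((-⅓ - 2*Y/9)*(1/12))/9 = -1 + (-1/36 - Y/54)/9 = -1 + (-1/324 - Y/486) = -325/324 - Y/486)
(M(-20, -4) + 386)*(-24) = ((-325/324 - 1/486*(-20)) + 386)*(-24) = ((-325/324 + 10/243) + 386)*(-24) = (-935/972 + 386)*(-24) = (374257/972)*(-24) = -748514/81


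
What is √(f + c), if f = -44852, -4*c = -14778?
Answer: I*√164630/2 ≈ 202.87*I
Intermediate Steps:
c = 7389/2 (c = -¼*(-14778) = 7389/2 ≈ 3694.5)
√(f + c) = √(-44852 + 7389/2) = √(-82315/2) = I*√164630/2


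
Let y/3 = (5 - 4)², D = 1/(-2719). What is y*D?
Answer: -3/2719 ≈ -0.0011033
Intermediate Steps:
D = -1/2719 ≈ -0.00036778
y = 3 (y = 3*(5 - 4)² = 3*1² = 3*1 = 3)
y*D = 3*(-1/2719) = -3/2719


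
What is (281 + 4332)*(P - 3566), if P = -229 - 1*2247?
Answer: -27871746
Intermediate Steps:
P = -2476 (P = -229 - 2247 = -2476)
(281 + 4332)*(P - 3566) = (281 + 4332)*(-2476 - 3566) = 4613*(-6042) = -27871746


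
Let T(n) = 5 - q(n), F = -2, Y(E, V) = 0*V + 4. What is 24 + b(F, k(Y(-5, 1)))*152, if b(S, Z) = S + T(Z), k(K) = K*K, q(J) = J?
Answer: -1952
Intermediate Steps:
Y(E, V) = 4 (Y(E, V) = 0 + 4 = 4)
k(K) = K²
T(n) = 5 - n
b(S, Z) = 5 + S - Z (b(S, Z) = S + (5 - Z) = 5 + S - Z)
24 + b(F, k(Y(-5, 1)))*152 = 24 + (5 - 2 - 1*4²)*152 = 24 + (5 - 2 - 1*16)*152 = 24 + (5 - 2 - 16)*152 = 24 - 13*152 = 24 - 1976 = -1952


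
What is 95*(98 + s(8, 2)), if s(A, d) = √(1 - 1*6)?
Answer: 9310 + 95*I*√5 ≈ 9310.0 + 212.43*I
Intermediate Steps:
s(A, d) = I*√5 (s(A, d) = √(1 - 6) = √(-5) = I*√5)
95*(98 + s(8, 2)) = 95*(98 + I*√5) = 9310 + 95*I*√5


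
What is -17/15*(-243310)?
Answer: 827254/3 ≈ 2.7575e+5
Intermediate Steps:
-17/15*(-243310) = 827254/3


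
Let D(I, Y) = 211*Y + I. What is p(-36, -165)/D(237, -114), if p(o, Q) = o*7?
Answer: 84/7939 ≈ 0.010581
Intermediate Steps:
p(o, Q) = 7*o
D(I, Y) = I + 211*Y
p(-36, -165)/D(237, -114) = (7*(-36))/(237 + 211*(-114)) = -252/(237 - 24054) = -252/(-23817) = -252*(-1/23817) = 84/7939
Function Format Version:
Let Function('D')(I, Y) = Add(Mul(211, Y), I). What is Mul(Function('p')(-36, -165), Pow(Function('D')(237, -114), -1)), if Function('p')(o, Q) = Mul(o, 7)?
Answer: Rational(84, 7939) ≈ 0.010581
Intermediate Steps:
Function('p')(o, Q) = Mul(7, o)
Function('D')(I, Y) = Add(I, Mul(211, Y))
Mul(Function('p')(-36, -165), Pow(Function('D')(237, -114), -1)) = Mul(Mul(7, -36), Pow(Add(237, Mul(211, -114)), -1)) = Mul(-252, Pow(Add(237, -24054), -1)) = Mul(-252, Pow(-23817, -1)) = Mul(-252, Rational(-1, 23817)) = Rational(84, 7939)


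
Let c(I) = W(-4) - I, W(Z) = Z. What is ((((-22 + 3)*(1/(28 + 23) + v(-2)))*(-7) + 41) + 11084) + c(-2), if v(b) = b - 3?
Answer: 533491/51 ≈ 10461.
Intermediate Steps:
v(b) = -3 + b
c(I) = -4 - I
((((-22 + 3)*(1/(28 + 23) + v(-2)))*(-7) + 41) + 11084) + c(-2) = ((((-22 + 3)*(1/(28 + 23) + (-3 - 2)))*(-7) + 41) + 11084) + (-4 - 1*(-2)) = ((-19*(1/51 - 5)*(-7) + 41) + 11084) + (-4 + 2) = ((-19*(1/51 - 5)*(-7) + 41) + 11084) - 2 = ((-19*(-254/51)*(-7) + 41) + 11084) - 2 = (((4826/51)*(-7) + 41) + 11084) - 2 = ((-33782/51 + 41) + 11084) - 2 = (-31691/51 + 11084) - 2 = 533593/51 - 2 = 533491/51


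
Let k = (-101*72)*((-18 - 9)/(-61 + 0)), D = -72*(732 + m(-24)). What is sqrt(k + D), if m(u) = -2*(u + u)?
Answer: 234*I*sqrt(4270)/61 ≈ 250.67*I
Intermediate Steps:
m(u) = -4*u
D = -59616 (D = -72*(732 - 4*(-24)) = -72*(732 + 96) = -72*828 = -59616)
k = -196344/61 (k = -(-196344)/(-61) = -(-196344)*(-1)/61 = -7272*27/61 = -196344/61 ≈ -3218.8)
sqrt(k + D) = sqrt(-196344/61 - 59616) = sqrt(-3832920/61) = 234*I*sqrt(4270)/61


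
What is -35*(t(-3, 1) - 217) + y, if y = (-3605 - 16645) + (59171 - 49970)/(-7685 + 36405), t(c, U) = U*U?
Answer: -364447599/28720 ≈ -12690.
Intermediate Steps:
t(c, U) = U**2
y = -581570799/28720 (y = -20250 + 9201/28720 = -581570799/28720 ≈ -20250.)
-35*(t(-3, 1) - 217) + y = -35*(1**2 - 217) - 581570799/28720 = -35*(1 - 217) - 581570799/28720 = -35*(-216) - 581570799/28720 = 7560 - 581570799/28720 = -364447599/28720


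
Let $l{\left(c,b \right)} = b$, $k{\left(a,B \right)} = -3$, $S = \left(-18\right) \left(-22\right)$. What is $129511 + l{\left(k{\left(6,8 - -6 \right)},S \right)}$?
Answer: $129907$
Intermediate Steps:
$S = 396$
$129511 + l{\left(k{\left(6,8 - -6 \right)},S \right)} = 129511 + 396 = 129907$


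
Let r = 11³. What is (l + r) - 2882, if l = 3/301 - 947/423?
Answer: -197761751/127323 ≈ -1553.2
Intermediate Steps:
r = 1331
l = -283778/127323 (l = 3*(1/301) - 947*1/423 = 3/301 - 947/423 = -283778/127323 ≈ -2.2288)
(l + r) - 2882 = (-283778/127323 + 1331) - 2882 = 169183135/127323 - 2882 = -197761751/127323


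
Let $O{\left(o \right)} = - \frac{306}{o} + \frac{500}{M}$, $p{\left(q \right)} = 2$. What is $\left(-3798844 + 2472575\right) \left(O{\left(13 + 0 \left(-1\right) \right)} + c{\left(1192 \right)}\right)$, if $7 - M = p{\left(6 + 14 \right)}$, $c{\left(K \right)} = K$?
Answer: $- \frac{21870175810}{13} \approx -1.6823 \cdot 10^{9}$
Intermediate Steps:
$M = 5$ ($M = 7 - 2 = 5$)
$O{\left(o \right)} = 100 - \frac{306}{o}$ ($O{\left(o \right)} = - \frac{306}{o} + \frac{500}{5} = - \frac{306}{o} + 500 \cdot \frac{1}{5} = - \frac{306}{o} + 100 = 100 - \frac{306}{o}$)
$\left(-3798844 + 2472575\right) \left(O{\left(13 + 0 \left(-1\right) \right)} + c{\left(1192 \right)}\right) = \left(-3798844 + 2472575\right) \left(\left(100 - \frac{306}{13 + 0 \left(-1\right)}\right) + 1192\right) = - 1326269 \left(\left(100 - \frac{306}{13 + 0}\right) + 1192\right) = - 1326269 \left(\left(100 - \frac{306}{13}\right) + 1192\right) = - 1326269 \left(\frac{994}{13} + 1192\right) = \left(-1326269\right) \frac{16490}{13} = - \frac{21870175810}{13}$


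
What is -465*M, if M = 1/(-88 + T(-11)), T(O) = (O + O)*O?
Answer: -465/154 ≈ -3.0195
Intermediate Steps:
T(O) = 2*O**2 (T(O) = (2*O)*O = 2*O**2)
M = 1/154 (M = 1/(-88 + 2*(-11)**2) = 1/(-88 + 2*121) = 1/(-88 + 242) = 1/154 ≈ 0.0064935)
-465*M = -465*1/154 = -465/154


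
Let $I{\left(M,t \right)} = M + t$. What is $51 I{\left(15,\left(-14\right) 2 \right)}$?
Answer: $-663$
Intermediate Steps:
$51 I{\left(15,\left(-14\right) 2 \right)} = 51 \left(15 - 28\right) = 51 \left(-13\right) = -663$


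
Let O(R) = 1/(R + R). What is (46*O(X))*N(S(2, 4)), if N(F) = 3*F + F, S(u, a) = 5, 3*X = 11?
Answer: 1380/11 ≈ 125.45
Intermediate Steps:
X = 11/3 (X = (⅓)*11 = 11/3 ≈ 3.6667)
N(F) = 4*F
O(R) = 1/(2*R)
(46*O(X))*N(S(2, 4)) = (46*(1/(2*(11/3))))*(4*5) = (46*((½)*(3/11)))*20 = (46*(3/22))*20 = (69/11)*20 = 1380/11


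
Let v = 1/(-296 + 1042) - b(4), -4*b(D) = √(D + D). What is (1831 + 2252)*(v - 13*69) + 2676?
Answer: -2730188067/746 + 4083*√2/2 ≈ -3.6569e+6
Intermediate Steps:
b(D) = -√2*√D/4 (b(D) = -√(D + D)/4 = -√2*√D/4)
v = 1/746 + √2/2 (v = 1/(-296 + 1042) - (-1)*√2*√4/4 = 1/746 - (-1)*√2*2/4 = 1/746 - (-1)*√2/2 = 1/746 + √2/2 ≈ 0.70845)
(1831 + 2252)*(v - 13*69) + 2676 = (1831 + 2252)*((1/746 + √2/2) - 13*69) + 2676 = 4083*((1/746 + √2/2) - 897) + 2676 = 4083*(-669161/746 + √2/2) + 2676 = (-2732184363/746 + 4083*√2/2) + 2676 = -2730188067/746 + 4083*√2/2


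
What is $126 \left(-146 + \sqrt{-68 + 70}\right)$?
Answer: $-18396 + 126 \sqrt{2} \approx -18218.0$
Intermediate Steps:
$126 \left(-146 + \sqrt{-68 + 70}\right) = 126 \left(-146 + \sqrt{2}\right) = -18396 + 126 \sqrt{2}$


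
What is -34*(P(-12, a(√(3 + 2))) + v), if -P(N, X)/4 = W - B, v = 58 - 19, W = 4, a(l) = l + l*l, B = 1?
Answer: -918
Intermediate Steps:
a(l) = l + l²
v = 39
P(N, X) = -12 (P(N, X) = -4*(4 - 1*1) = -4*(4 - 1) = -4*3 = -12)
-34*(P(-12, a(√(3 + 2))) + v) = -34*(-12 + 39) = -34*27 = -918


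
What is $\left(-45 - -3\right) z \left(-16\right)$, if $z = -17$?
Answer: $-11424$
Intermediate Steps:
$\left(-45 - -3\right) z \left(-16\right) = \left(-45 - -3\right) \left(-17\right) \left(-16\right) = \left(-45 + 3\right) \left(-17\right) \left(-16\right) = \left(-42\right) \left(-17\right) \left(-16\right) = 714 \left(-16\right) = -11424$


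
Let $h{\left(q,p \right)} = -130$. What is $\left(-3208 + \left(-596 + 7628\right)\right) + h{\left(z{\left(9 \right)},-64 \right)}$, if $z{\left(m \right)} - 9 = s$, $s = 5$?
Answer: $3694$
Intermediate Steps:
$z{\left(m \right)} = 14$ ($z{\left(m \right)} = 9 + 5 = 14$)
$\left(-3208 + \left(-596 + 7628\right)\right) + h{\left(z{\left(9 \right)},-64 \right)} = \left(-3208 + \left(-596 + 7628\right)\right) - 130 = \left(-3208 + 7032\right) - 130 = 3824 - 130 = 3694$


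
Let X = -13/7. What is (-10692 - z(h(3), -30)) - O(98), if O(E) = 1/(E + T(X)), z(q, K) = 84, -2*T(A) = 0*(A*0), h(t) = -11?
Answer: -1056049/98 ≈ -10776.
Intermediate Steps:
X = -13/7 (X = -13*⅐ = -13/7 ≈ -1.8571)
T(A) = 0 (T(A) = -0*A*0 = -0*0 = -½*0 = 0)
O(E) = 1/E (O(E) = 1/(E + 0) = 1/E)
(-10692 - z(h(3), -30)) - O(98) = (-10692 - 1*84) - 1/98 = (-10692 - 84) - 1*1/98 = -10776 - 1/98 = -1056049/98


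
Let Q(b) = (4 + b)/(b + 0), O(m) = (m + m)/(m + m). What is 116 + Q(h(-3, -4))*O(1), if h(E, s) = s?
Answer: 116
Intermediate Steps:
O(m) = 1 (O(m) = (2*m)/((2*m)) = (2*m)*(1/(2*m)) = 1)
Q(b) = (4 + b)/b
116 + Q(h(-3, -4))*O(1) = 116 + ((4 - 4)/(-4))*1 = 116 - ¼*0*1 = 116 + 0*1 = 116 + 0 = 116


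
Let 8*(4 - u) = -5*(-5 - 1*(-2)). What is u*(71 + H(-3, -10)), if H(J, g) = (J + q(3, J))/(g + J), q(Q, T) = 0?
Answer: 7871/52 ≈ 151.37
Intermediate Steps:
H(J, g) = J/(J + g) (H(J, g) = (J + 0)/(g + J) = J/(J + g))
u = 17/8 (u = 4 - (-5)*(-5 - 1*(-2))/8 = 4 - (-5)*(-5 + 2)/8 = 4 - (-5)*(-3)/8 = 4 - ⅛*15 = 4 - 15/8 = 17/8 ≈ 2.1250)
u*(71 + H(-3, -10)) = 17*(71 - 3/(-3 - 10))/8 = 17*(71 - 3/(-13))/8 = 17*(71 - 3*(-1/13))/8 = 17*(71 + 3/13)/8 = (17/8)*(926/13) = 7871/52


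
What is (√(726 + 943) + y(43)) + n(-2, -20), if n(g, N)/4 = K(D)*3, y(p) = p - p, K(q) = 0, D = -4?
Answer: √1669 ≈ 40.853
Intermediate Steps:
y(p) = 0
n(g, N) = 0 (n(g, N) = 4*(0*3) = 4*0 = 0)
(√(726 + 943) + y(43)) + n(-2, -20) = (√(726 + 943) + 0) + 0 = (√1669 + 0) + 0 = √1669 + 0 = √1669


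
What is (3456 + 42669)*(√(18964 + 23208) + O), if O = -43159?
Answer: -1990708875 + 92250*√10543 ≈ -1.9812e+9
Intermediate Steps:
(3456 + 42669)*(√(18964 + 23208) + O) = (3456 + 42669)*(√(18964 + 23208) - 43159) = 46125*(√42172 - 43159) = 46125*(2*√10543 - 43159) = 46125*(-43159 + 2*√10543) = -1990708875 + 92250*√10543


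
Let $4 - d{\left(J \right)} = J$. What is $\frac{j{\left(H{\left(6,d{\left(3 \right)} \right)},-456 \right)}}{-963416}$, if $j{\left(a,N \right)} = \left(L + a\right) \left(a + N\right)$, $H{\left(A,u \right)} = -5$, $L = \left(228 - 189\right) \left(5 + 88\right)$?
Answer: $\frac{834871}{481708} \approx 1.7331$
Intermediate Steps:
$L = 3627$ ($L = 39 \cdot 93 = 3627$)
$d{\left(J \right)} = 4 - J$
$j{\left(a,N \right)} = \left(3627 + a\right) \left(N + a\right)$ ($j{\left(a,N \right)} = \left(3627 + a\right) \left(a + N\right) = \left(3627 + a\right) \left(N + a\right)$)
$\frac{j{\left(H{\left(6,d{\left(3 \right)} \right)},-456 \right)}}{-963416} = \frac{\left(-5\right)^{2} + 3627 \left(-456\right) + 3627 \left(-5\right) - -2280}{-963416} = \left(25 - 1653912 - 18135 + 2280\right) \left(- \frac{1}{963416}\right) = \left(-1669742\right) \left(- \frac{1}{963416}\right) = \frac{834871}{481708}$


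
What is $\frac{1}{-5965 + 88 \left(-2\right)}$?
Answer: $- \frac{1}{6141} \approx -0.00016284$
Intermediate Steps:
$\frac{1}{-5965 + 88 \left(-2\right)} = \frac{1}{-5965 - 176} = \frac{1}{-6141} = - \frac{1}{6141}$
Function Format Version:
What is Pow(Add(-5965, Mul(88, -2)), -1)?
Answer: Rational(-1, 6141) ≈ -0.00016284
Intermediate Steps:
Pow(Add(-5965, Mul(88, -2)), -1) = Pow(Add(-5965, -176), -1) = Pow(-6141, -1) = Rational(-1, 6141)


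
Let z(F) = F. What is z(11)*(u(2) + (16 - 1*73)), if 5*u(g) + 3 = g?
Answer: -3146/5 ≈ -629.20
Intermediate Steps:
u(g) = -⅗ + g/5
z(11)*(u(2) + (16 - 1*73)) = 11*((-⅗ + (⅕)*2) + (16 - 1*73)) = 11*((-⅗ + ⅖) + (16 - 73)) = 11*(-⅕ - 57) = 11*(-286/5) = -3146/5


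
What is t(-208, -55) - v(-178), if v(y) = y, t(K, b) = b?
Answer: 123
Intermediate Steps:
t(-208, -55) - v(-178) = -55 - 1*(-178) = -55 + 178 = 123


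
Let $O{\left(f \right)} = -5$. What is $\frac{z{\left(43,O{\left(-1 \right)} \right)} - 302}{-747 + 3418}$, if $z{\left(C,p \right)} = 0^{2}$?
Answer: $- \frac{302}{2671} \approx -0.11307$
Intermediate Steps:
$z{\left(C,p \right)} = 0$
$\frac{z{\left(43,O{\left(-1 \right)} \right)} - 302}{-747 + 3418} = \frac{0 - 302}{-747 + 3418} = - \frac{302}{2671}$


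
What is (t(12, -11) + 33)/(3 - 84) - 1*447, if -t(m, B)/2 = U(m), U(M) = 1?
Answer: -36238/81 ≈ -447.38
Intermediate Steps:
t(m, B) = -2 (t(m, B) = -2*1 = -2)
(t(12, -11) + 33)/(3 - 84) - 1*447 = (-2 + 33)/(3 - 84) - 1*447 = 31/(-81) - 447 = 31*(-1/81) - 447 = -31/81 - 447 = -36238/81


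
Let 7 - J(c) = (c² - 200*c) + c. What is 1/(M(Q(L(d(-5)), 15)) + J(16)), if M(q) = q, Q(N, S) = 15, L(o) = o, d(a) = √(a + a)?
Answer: 1/2950 ≈ 0.00033898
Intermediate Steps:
d(a) = √2*√a (d(a) = √(2*a) = √2*√a)
J(c) = 7 - c² + 199*c (J(c) = 7 - ((c² - 200*c) + c) = 7 - (c² - 199*c) = 7 + (-c² + 199*c) = 7 - c² + 199*c)
1/(M(Q(L(d(-5)), 15)) + J(16)) = 1/(15 + (7 - 1*16² + 199*16)) = 1/(15 + (7 - 1*256 + 3184)) = 1/(15 + (7 - 256 + 3184)) = 1/(15 + 2935) = 1/2950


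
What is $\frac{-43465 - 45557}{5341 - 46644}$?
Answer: $\frac{222}{103} \approx 2.1553$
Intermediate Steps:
$\frac{-43465 - 45557}{5341 - 46644} = - \frac{89022}{-41303} = \left(-89022\right) \left(- \frac{1}{41303}\right) = \frac{222}{103}$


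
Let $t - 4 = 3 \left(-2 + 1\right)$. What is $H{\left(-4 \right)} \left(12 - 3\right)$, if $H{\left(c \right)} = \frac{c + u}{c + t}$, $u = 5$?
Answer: $-3$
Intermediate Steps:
$t = 1$ ($t = 4 + 3 \left(-2 + 1\right) = 4 + 3 \left(-1\right) = 4 - 3 = 1$)
$H{\left(c \right)} = \frac{5 + c}{1 + c}$ ($H{\left(c \right)} = \frac{c + 5}{c + 1} = \frac{5 + c}{1 + c}$)
$H{\left(-4 \right)} \left(12 - 3\right) = \frac{5 - 4}{1 - 4} \left(12 - 3\right) = \frac{1}{-3} \cdot 1 \cdot 9 = \left(- \frac{1}{3}\right) 1 \cdot 9 = \left(- \frac{1}{3}\right) 9 = -3$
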